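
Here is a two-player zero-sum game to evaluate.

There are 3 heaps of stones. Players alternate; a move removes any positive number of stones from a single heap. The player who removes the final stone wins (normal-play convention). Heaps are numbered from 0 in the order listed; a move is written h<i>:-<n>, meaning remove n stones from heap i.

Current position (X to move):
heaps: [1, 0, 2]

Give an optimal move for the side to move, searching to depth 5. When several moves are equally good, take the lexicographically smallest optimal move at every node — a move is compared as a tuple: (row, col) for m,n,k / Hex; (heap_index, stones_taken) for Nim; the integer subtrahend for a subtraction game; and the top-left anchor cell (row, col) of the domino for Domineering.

p1 X@[(1,0,2)]: h0:-1[(0,0,2)]-1 h2:-1[(1,0,1)]+1* h2:-2[(1,0,0)]-1
p2 O@[(1,0,1)]: h0:-1[(0,0,1)]-1* h2:-1[(1,0,0)]-1
p3 X@[(0,0,1)]: h2:-1[(0,0,0)]+1*
p4 O@[(0,0,0)] terminal -1; root [(1,0,2)] d5

X's best at [(1,0,2)]: h2:-1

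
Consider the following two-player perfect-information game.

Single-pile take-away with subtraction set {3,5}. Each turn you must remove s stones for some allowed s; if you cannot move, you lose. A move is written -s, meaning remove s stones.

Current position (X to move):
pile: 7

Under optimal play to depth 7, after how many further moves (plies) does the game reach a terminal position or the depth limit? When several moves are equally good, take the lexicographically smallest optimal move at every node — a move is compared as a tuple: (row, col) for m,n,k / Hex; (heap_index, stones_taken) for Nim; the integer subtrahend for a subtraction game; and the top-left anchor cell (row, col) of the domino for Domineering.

ply 1, X at 7 | -3=-1→4; -5=+1→2*
ply 2: 2 is terminal -1 (O); from 7 depth 7

PV length from [7]: 1 ply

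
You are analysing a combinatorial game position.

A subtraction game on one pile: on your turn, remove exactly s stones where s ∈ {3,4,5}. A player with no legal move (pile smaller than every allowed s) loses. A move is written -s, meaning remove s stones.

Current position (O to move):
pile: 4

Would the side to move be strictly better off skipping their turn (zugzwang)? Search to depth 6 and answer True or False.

[4] O move#1: -3:+1/1*, -4:+1/0
[1] end (terminal -1, X#2); searched 4 to 6
pass branch (X moves first from the same position):
  | [4] X move#1: -3:+1/1*, -4:+1/0
  | [1] end (terminal -1, O#2); searched 4 to 6
O moving scores +1; O passing scores -1

zugzwang(4, O) = False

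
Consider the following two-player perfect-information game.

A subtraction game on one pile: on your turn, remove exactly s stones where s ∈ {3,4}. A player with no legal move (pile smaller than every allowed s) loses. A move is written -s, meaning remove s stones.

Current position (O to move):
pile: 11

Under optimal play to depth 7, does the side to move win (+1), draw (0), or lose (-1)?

p1 O@[11]: -3[8]+1* -4[7]+1
p2 X@[8]: -3[5]-1* -4[4]-1
p3 O@[5]: -3[2]+1* -4[1]+1
p4 X@[2] terminal -1; root [11] d7

value(11, O) = +1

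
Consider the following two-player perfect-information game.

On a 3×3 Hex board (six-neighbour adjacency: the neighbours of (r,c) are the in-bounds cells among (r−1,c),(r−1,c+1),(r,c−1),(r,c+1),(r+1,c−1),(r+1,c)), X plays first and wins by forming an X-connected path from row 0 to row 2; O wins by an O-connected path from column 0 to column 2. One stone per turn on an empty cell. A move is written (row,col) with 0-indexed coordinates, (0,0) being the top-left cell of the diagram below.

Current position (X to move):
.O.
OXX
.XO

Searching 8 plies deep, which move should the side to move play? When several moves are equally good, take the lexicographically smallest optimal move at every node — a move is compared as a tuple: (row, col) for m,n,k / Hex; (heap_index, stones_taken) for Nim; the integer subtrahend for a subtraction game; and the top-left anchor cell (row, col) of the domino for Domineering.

X's best at [.O./OXX/.XO]: (0,2)

[.O./OXX/.XO] X move#1: (0,0):-1/XO./OXX/.XO, (0,2):+1/.OX/OXX/.XO*, (2,0):-1/.O./OXX/XXO
[.OX/OXX/.XO] end (terminal -1, O#2); searched .O./OXX/.XO to 8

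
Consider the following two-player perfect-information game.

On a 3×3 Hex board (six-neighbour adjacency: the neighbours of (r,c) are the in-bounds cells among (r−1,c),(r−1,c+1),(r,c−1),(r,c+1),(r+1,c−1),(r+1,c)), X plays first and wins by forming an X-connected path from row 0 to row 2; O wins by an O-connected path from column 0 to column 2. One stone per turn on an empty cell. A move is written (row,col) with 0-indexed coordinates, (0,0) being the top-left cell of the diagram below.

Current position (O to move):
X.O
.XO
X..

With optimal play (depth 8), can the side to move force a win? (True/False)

p1 O@[X.O/.XO/X..]: (0,1)[XOO/.XO/X..]-1* (1,0)[X.O/OXO/X..]-1 (2,1)[X.O/.XO/XO.]-1 (2,2)[X.O/.XO/X.O]-1
p2 X@[XOO/.XO/X..]: (1,0)[XOO/XXO/X..]+1* (2,1)[XOO/.XO/XX.]-1 (2,2)[XOO/.XO/X.X]-1
p3 O@[XOO/XXO/X..] terminal -1; root [X.O/.XO/X..] d8

O winning at [X.O/.XO/X..]: False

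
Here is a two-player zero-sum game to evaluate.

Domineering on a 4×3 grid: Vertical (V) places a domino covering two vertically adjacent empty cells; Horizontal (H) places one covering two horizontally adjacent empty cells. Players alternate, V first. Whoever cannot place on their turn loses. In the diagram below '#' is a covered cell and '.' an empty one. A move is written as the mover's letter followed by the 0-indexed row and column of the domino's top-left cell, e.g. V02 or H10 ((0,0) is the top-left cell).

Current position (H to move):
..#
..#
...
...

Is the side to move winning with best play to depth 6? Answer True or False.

H winning at [..#/..#/.../...]: False

[..#/..#/.../...] H move#1: H00:-1/###/..#/.../...*, H10:-1/..#/###/.../..., H20:-1/..#/..#/##./..., H21:-1/..#/..#/.##/..., H30:-1/..#/..#/.../##., H31:-1/..#/..#/.../.##
[###/..#/.../...] V move#2: V10:-1/###/#.#/#../..., V11:+1/###/.##/.#./...*, V20:-1/###/..#/#../#.., V21:+1/###/..#/.#./.#., V22:-1/###/..#/..#/..#
[###/.##/.#./...] H move#3: H30:-1/###/.##/.#./##.*, H31:-1/###/.##/.#./.##
[###/.##/.#./##.] V move#4: V10:+1/###/###/##./##.*, V22:+1/###/.##/.##/###
[###/###/##./##.] end (terminal -1, H#5); searched ..#/..#/.../... to 6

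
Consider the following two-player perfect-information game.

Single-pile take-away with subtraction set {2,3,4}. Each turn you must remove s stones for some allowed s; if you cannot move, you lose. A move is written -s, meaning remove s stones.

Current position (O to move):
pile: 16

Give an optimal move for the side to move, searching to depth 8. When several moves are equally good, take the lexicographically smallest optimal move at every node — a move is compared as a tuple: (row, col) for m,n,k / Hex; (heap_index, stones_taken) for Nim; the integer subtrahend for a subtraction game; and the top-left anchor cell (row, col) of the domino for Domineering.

O's best at [16]: -3

[16] O move#1: -2:-1/14, -3:+1/13*, -4:+1/12
[13] X move#2: -2:-1/11*, -3:-1/10, -4:-1/9
[11] O move#3: -2:-1/9, -3:-1/8, -4:+1/7*
[7] X move#4: -2:-1/5*, -3:-1/4, -4:-1/3
[5] O move#5: -2:-1/3, -3:-1/2, -4:+1/1*
[1] end (terminal -1, X#6); searched 16 to 8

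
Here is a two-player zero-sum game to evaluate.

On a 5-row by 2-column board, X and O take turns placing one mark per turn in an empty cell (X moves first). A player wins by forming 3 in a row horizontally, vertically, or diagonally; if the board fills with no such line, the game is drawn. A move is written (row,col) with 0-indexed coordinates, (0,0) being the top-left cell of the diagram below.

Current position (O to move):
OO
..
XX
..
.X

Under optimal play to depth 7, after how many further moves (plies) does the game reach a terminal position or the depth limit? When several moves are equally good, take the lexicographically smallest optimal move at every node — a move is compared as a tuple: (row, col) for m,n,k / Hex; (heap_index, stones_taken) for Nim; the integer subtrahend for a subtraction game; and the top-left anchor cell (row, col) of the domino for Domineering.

PV length from [OO/../XX/../.X]: 4 plies

ply 1, O at OO/../XX/../.X | (1,0)=-1→OO/O./XX/../.X*; (1,1)=-1→OO/.O/XX/../.X; (3,0)=-1→OO/../XX/O./.X; (3,1)=-1→OO/../XX/.O/.X; (4,0)=-1→OO/../XX/../OX
ply 2, X at OO/O./XX/../.X | (1,1)=+0→OO/OX/XX/../.X; (3,0)=+1→OO/O./XX/X./.X*; (3,1)=+1→OO/O./XX/.X/.X; (4,0)=+1→OO/O./XX/../XX
ply 3, O at OO/O./XX/X./.X | (1,1)=-1→OO/OO/XX/X./.X*; (3,1)=-1→OO/O./XX/XO/.X; (4,0)=-1→OO/O./XX/X./OX
ply 4, X at OO/OO/XX/X./.X | (3,1)=+1→OO/OO/XX/XX/.X*; (4,0)=+1→OO/OO/XX/X./XX
ply 5: OO/OO/XX/XX/.X is terminal -1 (O); from OO/../XX/../.X depth 7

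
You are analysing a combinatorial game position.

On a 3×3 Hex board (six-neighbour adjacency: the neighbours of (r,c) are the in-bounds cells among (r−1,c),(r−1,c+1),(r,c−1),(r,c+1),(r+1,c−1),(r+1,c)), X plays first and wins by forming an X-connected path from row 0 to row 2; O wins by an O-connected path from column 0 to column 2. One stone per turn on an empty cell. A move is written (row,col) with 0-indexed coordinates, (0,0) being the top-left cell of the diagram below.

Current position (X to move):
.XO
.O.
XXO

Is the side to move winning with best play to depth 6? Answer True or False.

X winning at [.XO/.O./XXO]: True

[.XO/.O./XXO] X move#1: (0,0):-1/XXO/.O./XXO, (1,0):+1/.XO/XO./XXO*, (1,2):-1/.XO/.OX/XXO
[.XO/XO./XXO] end (terminal -1, O#2); searched .XO/.O./XXO to 6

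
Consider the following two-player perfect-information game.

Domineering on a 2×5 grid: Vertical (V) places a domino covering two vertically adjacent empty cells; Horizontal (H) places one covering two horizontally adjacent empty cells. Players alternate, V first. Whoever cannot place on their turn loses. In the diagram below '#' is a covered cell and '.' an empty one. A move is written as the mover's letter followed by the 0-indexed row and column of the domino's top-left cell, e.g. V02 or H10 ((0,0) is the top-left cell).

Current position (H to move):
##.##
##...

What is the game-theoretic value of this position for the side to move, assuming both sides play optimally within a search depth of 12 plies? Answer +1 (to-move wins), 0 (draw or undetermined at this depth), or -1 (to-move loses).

[##.##/##...] H move#1: H12:+1/##.##/####.*, H13:-1/##.##/##.##
[##.##/####.] end (terminal -1, V#2); searched ##.##/##... to 12

value(##.##/##..., H) = +1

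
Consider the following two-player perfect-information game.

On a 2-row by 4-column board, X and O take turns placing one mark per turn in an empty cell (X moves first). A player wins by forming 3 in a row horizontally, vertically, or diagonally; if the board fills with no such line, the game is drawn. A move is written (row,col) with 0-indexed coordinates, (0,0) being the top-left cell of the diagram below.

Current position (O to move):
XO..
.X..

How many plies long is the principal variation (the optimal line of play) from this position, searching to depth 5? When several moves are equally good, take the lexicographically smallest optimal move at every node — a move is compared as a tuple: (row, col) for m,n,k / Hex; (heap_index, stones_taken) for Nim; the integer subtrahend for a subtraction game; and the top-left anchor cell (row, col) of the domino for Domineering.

p1 O@[XO../.X..]: (0,2)[XOO./.X..]+0* (0,3)[XO.O/.X..]+0 (1,0)[XO../OX..]+0 (1,2)[XO../.XO.]+0 (1,3)[XO../.X.O]+0
p2 X@[XOO./.X..]: (0,3)[XOOX/.X..]+0* (1,0)[XOO./XX..]-1 (1,2)[XOO./.XX.]-1 (1,3)[XOO./.X.X]-1
p3 O@[XOOX/.X..]: (1,0)[XOOX/OX..]+0* (1,2)[XOOX/.XO.]+0 (1,3)[XOOX/.X.O]+0
p4 X@[XOOX/OX..]: (1,2)[XOOX/OXX.]+0* (1,3)[XOOX/OX.X]+0
p5 O@[XOOX/OXX.]: (1,3)[XOOX/OXXO]+0*
p6 X@[XOOX/OXXO] terminal +0; root [XO../.X..] d5

PV length from [XO../.X..]: 5 plies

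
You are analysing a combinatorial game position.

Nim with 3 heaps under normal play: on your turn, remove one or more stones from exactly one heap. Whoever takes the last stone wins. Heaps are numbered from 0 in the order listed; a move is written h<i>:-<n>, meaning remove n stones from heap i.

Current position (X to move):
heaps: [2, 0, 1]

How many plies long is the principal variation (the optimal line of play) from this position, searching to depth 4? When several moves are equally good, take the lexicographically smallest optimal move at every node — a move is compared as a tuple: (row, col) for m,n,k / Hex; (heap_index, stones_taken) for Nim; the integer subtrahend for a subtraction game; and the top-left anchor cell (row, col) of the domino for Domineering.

[(2,0,1)] X move#1: h0:-1:+1/(1,0,1)*, h0:-2:-1/(0,0,1), h2:-1:-1/(2,0,0)
[(1,0,1)] O move#2: h0:-1:-1/(0,0,1)*, h2:-1:-1/(1,0,0)
[(0,0,1)] X move#3: h2:-1:+1/(0,0,0)*
[(0,0,0)] end (terminal -1, O#4); searched (2,0,1) to 4

PV length from [(2,0,1)]: 3 plies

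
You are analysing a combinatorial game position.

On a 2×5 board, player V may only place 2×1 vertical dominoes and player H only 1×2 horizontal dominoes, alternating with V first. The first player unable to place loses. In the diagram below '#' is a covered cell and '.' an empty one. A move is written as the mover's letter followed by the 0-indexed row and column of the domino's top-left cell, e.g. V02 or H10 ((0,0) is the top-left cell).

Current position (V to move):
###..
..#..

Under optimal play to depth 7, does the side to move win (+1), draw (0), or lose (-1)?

value(###../..#.., V) = +1

[###../..#..] V move#1: V03:+1/####./..##.*, V04:+1/###.#/..#.#
[####./..##.] H move#2: H10:-1/####./####.*
[####./####.] V move#3: V04:+1/#####/#####*
[#####/#####] end (terminal -1, H#4); searched ###../..#.. to 7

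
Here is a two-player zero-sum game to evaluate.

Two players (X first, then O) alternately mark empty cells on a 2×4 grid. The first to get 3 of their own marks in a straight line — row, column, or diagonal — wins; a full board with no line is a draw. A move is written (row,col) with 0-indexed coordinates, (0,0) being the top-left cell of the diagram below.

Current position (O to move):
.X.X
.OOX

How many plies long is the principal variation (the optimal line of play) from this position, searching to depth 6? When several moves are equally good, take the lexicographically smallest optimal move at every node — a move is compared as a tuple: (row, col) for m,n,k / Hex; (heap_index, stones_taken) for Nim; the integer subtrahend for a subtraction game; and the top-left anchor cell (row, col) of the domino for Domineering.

ply 1, O at .X.X/.OOX | (0,0)=-1→OX.X/.OOX; (0,2)=+0→.XOX/.OOX; (1,0)=+1→.X.X/OOOX*
ply 2: .X.X/OOOX is terminal -1 (X); from .X.X/.OOX depth 6

PV length from [.X.X/.OOX]: 1 ply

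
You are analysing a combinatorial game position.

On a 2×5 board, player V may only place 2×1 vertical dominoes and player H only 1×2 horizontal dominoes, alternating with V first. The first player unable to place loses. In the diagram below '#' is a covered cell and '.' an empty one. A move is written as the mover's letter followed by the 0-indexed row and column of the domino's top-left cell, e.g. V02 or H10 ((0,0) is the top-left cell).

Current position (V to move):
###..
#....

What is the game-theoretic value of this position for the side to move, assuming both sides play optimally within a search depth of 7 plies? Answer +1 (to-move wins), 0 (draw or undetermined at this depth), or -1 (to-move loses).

ply 1, V at ###../#.... | V03=+1→####./#..#.*; V04=-1→###.#/#...#
ply 2, H at ####./#..#. | H11=-1→####./####.*
ply 3, V at ####./####. | V04=+1→#####/#####*
ply 4: #####/##### is terminal -1 (H); from ###../#.... depth 7

value(###../#...., V) = +1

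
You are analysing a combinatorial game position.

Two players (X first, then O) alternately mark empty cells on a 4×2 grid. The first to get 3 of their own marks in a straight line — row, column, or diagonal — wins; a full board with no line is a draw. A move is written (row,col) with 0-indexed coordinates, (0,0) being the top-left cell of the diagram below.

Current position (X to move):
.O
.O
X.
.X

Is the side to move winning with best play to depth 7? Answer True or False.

X winning at [.O/.O/X./.X]: False

[.O/.O/X./.X] X move#1: (0,0):-1/XO/.O/X./.X, (1,0):-1/.O/XO/X./.X, (2,1):+0/.O/.O/XX/.X*, (3,0):-1/.O/.O/X./XX
[.O/.O/XX/.X] O move#2: (0,0):+0/OO/.O/XX/.X*, (1,0):+0/.O/OO/XX/.X, (3,0):+0/.O/.O/XX/OX
[OO/.O/XX/.X] X move#3: (1,0):+0/OO/XO/XX/.X*, (3,0):+0/OO/.O/XX/XX
[OO/XO/XX/.X] O move#4: (3,0):+0/OO/XO/XX/OX*
[OO/XO/XX/OX] end (terminal +0, X#5); searched .O/.O/X./.X to 7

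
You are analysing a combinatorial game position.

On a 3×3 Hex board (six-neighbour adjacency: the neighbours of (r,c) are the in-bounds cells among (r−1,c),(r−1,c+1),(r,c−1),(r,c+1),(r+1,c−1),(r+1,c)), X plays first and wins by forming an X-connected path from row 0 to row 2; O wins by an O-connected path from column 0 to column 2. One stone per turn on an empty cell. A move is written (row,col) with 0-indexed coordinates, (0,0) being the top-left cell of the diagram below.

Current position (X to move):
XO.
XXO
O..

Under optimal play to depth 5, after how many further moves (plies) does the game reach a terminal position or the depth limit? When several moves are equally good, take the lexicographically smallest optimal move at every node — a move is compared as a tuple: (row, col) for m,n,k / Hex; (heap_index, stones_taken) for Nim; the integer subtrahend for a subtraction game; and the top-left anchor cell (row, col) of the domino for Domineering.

PV length from [XO./XXO/O..]: 1 ply

p1 X@[XO./XXO/O..]: (0,2)[XOX/XXO/O..]-1 (2,1)[XO./XXO/OX.]+1* (2,2)[XO./XXO/O.X]-1
p2 O@[XO./XXO/OX.] terminal -1; root [XO./XXO/O..] d5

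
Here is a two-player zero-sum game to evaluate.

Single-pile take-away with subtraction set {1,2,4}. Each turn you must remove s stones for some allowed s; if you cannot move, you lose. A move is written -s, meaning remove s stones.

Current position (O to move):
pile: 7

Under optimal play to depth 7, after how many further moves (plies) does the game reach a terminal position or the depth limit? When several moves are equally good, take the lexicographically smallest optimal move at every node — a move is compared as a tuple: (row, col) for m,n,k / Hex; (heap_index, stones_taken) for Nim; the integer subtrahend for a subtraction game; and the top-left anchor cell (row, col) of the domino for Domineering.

PV length from [7]: 5 plies

[7] O move#1: -1:+1/6*, -2:-1/5, -4:+1/3
[6] X move#2: -1:-1/5*, -2:-1/4, -4:-1/2
[5] O move#3: -1:-1/4, -2:+1/3*, -4:-1/1
[3] X move#4: -1:-1/2*, -2:-1/1
[2] O move#5: -1:-1/1, -2:+1/0*
[0] end (terminal -1, X#6); searched 7 to 7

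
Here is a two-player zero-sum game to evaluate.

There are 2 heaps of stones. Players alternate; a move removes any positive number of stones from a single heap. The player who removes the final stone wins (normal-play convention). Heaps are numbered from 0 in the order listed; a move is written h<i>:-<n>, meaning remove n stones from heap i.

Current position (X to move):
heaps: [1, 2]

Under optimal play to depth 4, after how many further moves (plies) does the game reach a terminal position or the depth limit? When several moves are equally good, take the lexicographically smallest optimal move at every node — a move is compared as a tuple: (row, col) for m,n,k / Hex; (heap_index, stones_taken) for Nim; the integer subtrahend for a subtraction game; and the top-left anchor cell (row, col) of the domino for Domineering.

[(1,2)] X move#1: h0:-1:-1/(0,2), h1:-1:+1/(1,1)*, h1:-2:-1/(1,0)
[(1,1)] O move#2: h0:-1:-1/(0,1)*, h1:-1:-1/(1,0)
[(0,1)] X move#3: h1:-1:+1/(0,0)*
[(0,0)] end (terminal -1, O#4); searched (1,2) to 4

PV length from [(1,2)]: 3 plies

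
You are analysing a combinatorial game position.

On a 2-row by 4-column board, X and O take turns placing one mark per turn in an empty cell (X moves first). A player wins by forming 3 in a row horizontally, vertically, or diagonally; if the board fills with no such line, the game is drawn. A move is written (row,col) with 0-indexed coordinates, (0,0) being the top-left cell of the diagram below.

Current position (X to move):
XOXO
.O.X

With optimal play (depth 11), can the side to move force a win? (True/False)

p1 X@[XOXO/.O.X]: (1,0)[XOXO/XO.X]+0* (1,2)[XOXO/.OXX]+0
p2 O@[XOXO/XO.X]: (1,2)[XOXO/XOOX]+0*
p3 X@[XOXO/XOOX] terminal +0; root [XOXO/.O.X] d11

X winning at [XOXO/.O.X]: False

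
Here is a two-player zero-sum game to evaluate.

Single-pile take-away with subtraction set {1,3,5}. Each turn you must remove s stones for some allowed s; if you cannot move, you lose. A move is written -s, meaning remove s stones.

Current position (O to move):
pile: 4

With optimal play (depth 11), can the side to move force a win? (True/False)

O winning at [4]: False

[4] O move#1: -1:-1/3*, -3:-1/1
[3] X move#2: -1:+1/2*, -3:+1/0
[2] O move#3: -1:-1/1*
[1] X move#4: -1:+1/0*
[0] end (terminal -1, O#5); searched 4 to 11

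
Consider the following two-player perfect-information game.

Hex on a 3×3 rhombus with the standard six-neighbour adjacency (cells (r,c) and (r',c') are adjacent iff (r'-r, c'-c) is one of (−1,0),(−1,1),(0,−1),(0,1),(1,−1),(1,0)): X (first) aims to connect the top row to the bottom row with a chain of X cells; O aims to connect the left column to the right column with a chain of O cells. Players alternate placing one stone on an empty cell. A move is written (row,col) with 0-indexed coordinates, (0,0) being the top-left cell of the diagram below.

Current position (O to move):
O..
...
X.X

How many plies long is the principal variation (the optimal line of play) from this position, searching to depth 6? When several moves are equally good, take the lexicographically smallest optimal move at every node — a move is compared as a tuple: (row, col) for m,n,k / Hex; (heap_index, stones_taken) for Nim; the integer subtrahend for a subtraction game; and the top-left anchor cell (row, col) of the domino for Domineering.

[O../.../X.X] O move#1: (0,1):-1/OO./.../X.X, (0,2):-1/O.O/.../X.X, (1,0):-1/O../O../X.X, (1,1):+1/O../.O./X.X*, (1,2):-1/O../..O/X.X, (2,1):-1/O../.../XOX
[O../.O./X.X] X move#2: (0,1):-1/OX./.O./X.X*, (0,2):-1/O.X/.O./X.X, (1,0):-1/O../XO./X.X, (1,2):-1/O../.OX/X.X, (2,1):-1/O../.O./XXX
[OX./.O./X.X] O move#3: (0,2):-1/OXO/.O./X.X, (1,0):+1/OX./OO./X.X*, (1,2):-1/OX./.OO/X.X, (2,1):-1/OX./.O./XOX
[OX./OO./X.X] X move#4: (0,2):-1/OXX/OO./X.X*, (1,2):-1/OX./OOX/X.X, (2,1):-1/OX./OO./XXX
[OXX/OO./X.X] O move#5: (1,2):+1/OXX/OOO/X.X*, (2,1):-1/OXX/OO./XOX
[OXX/OOO/X.X] end (terminal -1, X#6); searched O../.../X.X to 6

PV length from [O../.../X.X]: 5 plies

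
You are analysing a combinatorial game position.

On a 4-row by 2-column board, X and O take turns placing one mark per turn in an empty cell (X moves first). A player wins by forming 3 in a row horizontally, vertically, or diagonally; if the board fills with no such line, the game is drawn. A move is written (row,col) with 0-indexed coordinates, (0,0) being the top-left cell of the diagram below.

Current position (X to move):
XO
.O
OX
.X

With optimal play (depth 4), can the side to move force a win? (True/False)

X winning at [XO/.O/OX/.X]: False

ply 1, X at XO/.O/OX/.X | (1,0)=+0→XO/XO/OX/.X*; (3,0)=+0→XO/.O/OX/XX
ply 2, O at XO/XO/OX/.X | (3,0)=+0→XO/XO/OX/OX*
ply 3: XO/XO/OX/OX is terminal +0 (X); from XO/.O/OX/.X depth 4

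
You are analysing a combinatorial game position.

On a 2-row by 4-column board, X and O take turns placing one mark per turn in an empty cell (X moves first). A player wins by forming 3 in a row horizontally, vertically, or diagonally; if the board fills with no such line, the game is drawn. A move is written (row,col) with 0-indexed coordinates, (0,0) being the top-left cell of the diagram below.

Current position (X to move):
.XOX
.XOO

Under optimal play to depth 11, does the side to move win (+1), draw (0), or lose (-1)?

value(.XOX/.XOO, X) = 0

[.XOX/.XOO] X move#1: (0,0):+0/XXOX/.XOO*, (1,0):+0/.XOX/XXOO
[XXOX/.XOO] O move#2: (1,0):+0/XXOX/OXOO*
[XXOX/OXOO] end (terminal +0, X#3); searched .XOX/.XOO to 11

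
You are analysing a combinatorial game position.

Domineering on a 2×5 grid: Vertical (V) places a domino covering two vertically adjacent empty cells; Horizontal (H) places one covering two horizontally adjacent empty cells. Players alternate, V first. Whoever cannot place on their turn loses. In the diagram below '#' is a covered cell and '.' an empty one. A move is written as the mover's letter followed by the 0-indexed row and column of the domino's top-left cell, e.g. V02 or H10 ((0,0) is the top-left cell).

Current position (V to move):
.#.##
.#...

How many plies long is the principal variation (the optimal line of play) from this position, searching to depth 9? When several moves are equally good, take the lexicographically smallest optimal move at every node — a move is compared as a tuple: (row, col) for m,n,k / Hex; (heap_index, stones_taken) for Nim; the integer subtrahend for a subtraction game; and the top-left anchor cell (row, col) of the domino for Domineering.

ply 1, V at .#.##/.#... | V00=-1→##.##/##...; V02=+1→.####/.##..*
ply 2, H at .####/.##.. | H13=-1→.####/.####*
ply 3, V at .####/.#### | V00=+1→#####/#####*
ply 4: #####/##### is terminal -1 (H); from .#.##/.#... depth 9

PV length from [.#.##/.#...]: 3 plies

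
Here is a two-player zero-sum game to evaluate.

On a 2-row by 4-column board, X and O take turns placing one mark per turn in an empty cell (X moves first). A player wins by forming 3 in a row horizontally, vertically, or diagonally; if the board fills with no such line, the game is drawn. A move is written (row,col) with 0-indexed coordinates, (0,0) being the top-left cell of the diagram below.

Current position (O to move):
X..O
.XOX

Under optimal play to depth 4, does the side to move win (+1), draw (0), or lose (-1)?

value(X..O/.XOX, O) = 0

[X..O/.XOX] O move#1: (0,1):+0/XO.O/.XOX*, (0,2):+0/X.OO/.XOX, (1,0):+0/X..O/OXOX
[XO.O/.XOX] X move#2: (0,2):+0/XOXO/.XOX*, (1,0):-1/XO.O/XXOX
[XOXO/.XOX] O move#3: (1,0):+0/XOXO/OXOX*
[XOXO/OXOX] end (terminal +0, X#4); searched X..O/.XOX to 4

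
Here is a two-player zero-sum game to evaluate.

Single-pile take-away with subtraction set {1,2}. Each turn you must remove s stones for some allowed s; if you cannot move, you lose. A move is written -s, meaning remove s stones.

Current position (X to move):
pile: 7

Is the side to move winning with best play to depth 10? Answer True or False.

[7] X move#1: -1:+1/6*, -2:-1/5
[6] O move#2: -1:-1/5*, -2:-1/4
[5] X move#3: -1:-1/4, -2:+1/3*
[3] O move#4: -1:-1/2*, -2:-1/1
[2] X move#5: -1:-1/1, -2:+1/0*
[0] end (terminal -1, O#6); searched 7 to 10

X winning at [7]: True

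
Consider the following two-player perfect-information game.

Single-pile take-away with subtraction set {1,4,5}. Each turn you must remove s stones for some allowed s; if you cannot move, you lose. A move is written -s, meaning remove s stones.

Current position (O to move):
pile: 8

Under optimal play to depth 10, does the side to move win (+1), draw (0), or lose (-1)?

ply 1, O at 8 | -1=-1→7*; -4=-1→4; -5=-1→3
ply 2, X at 7 | -1=-1→6; -4=-1→3; -5=+1→2*
ply 3, O at 2 | -1=-1→1*
ply 4, X at 1 | -1=+1→0*
ply 5: 0 is terminal -1 (O); from 8 depth 10

value(8, O) = -1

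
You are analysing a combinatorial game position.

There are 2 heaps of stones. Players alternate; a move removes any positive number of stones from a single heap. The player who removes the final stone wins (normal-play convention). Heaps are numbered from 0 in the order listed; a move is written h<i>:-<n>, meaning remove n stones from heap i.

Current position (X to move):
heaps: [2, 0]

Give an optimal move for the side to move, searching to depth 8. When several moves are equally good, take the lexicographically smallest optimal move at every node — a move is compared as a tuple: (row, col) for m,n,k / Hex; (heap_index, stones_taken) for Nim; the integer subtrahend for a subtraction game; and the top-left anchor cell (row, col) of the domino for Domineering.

[(2,0)] X move#1: h0:-1:-1/(1,0), h0:-2:+1/(0,0)*
[(0,0)] end (terminal -1, O#2); searched (2,0) to 8

X's best at [(2,0)]: h0:-2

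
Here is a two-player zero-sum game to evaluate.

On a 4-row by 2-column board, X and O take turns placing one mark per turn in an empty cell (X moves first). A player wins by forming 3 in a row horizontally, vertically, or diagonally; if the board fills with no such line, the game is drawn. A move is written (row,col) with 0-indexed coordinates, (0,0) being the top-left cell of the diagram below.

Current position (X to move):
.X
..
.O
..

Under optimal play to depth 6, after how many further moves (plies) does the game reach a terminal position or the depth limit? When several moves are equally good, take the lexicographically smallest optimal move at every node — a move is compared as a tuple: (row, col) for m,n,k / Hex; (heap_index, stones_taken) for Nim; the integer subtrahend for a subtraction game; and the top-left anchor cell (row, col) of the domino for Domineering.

[.X/../.O/..] X move#1: (0,0):+0/XX/../.O/..*, (1,0):+0/.X/X./.O/.., (1,1):+0/.X/.X/.O/.., (2,0):+0/.X/../XO/.., (3,0):+0/.X/../.O/X., (3,1):+0/.X/../.O/.X
[XX/../.O/..] O move#2: (1,0):+0/XX/O./.O/..*, (1,1):+0/XX/.O/.O/.., (2,0):+0/XX/../OO/.., (3,0):+0/XX/../.O/O., (3,1):+0/XX/../.O/.O
[XX/O./.O/..] X move#3: (1,1):+0/XX/OX/.O/..*, (2,0):+0/XX/O./XO/.., (3,0):+0/XX/O./.O/X., (3,1):+0/XX/O./.O/.X
[XX/OX/.O/..] O move#4: (2,0):+0/XX/OX/OO/..*, (3,0):+0/XX/OX/.O/O., (3,1):+0/XX/OX/.O/.O
[XX/OX/OO/..] X move#5: (3,0):+0/XX/OX/OO/X.*, (3,1):-1/XX/OX/OO/.X
[XX/OX/OO/X.] O move#6: (3,1):+0/XX/OX/OO/XO*
[XX/OX/OO/XO] end (terminal +0, X#7); searched .X/../.O/.. to 6

PV length from [.X/../.O/..]: 6 plies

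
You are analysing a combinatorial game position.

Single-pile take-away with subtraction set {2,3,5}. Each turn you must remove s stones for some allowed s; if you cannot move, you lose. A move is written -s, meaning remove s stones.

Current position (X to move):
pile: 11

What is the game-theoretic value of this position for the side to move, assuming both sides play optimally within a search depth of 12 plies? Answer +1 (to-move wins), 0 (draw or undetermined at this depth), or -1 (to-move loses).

value(11, X) = +1

ply 1, X at 11 | -2=-1→9; -3=+1→8*; -5=-1→6
ply 2, O at 8 | -2=-1→6*; -3=-1→5; -5=-1→3
ply 3, X at 6 | -2=-1→4; -3=-1→3; -5=+1→1*
ply 4: 1 is terminal -1 (O); from 11 depth 12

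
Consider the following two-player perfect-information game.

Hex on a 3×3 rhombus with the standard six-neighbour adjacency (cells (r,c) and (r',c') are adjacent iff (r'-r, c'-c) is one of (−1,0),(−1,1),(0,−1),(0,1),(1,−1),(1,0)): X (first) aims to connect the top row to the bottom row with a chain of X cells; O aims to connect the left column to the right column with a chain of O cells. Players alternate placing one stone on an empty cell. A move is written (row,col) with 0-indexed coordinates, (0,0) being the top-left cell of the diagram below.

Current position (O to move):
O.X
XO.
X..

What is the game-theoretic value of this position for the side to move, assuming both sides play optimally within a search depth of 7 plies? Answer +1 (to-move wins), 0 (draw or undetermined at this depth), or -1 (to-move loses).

ply 1, O at O.X/XO./X.. | (0,1)=-1→OOX/XO./X..*; (1,2)=-1→O.X/XOO/X..; (2,1)=-1→O.X/XO./XO.; (2,2)=-1→O.X/XO./X.O
ply 2, X at OOX/XO./X.. | (1,2)=+1→OOX/XOX/X..*; (2,1)=-1→OOX/XO./XX.; (2,2)=-1→OOX/XO./X.X
ply 3, O at OOX/XOX/X.. | (2,1)=-1→OOX/XOX/XO.*; (2,2)=-1→OOX/XOX/X.O
ply 4, X at OOX/XOX/XO. | (2,2)=+1→OOX/XOX/XOX*
ply 5: OOX/XOX/XOX is terminal -1 (O); from O.X/XO./X.. depth 7

value(O.X/XO./X.., O) = -1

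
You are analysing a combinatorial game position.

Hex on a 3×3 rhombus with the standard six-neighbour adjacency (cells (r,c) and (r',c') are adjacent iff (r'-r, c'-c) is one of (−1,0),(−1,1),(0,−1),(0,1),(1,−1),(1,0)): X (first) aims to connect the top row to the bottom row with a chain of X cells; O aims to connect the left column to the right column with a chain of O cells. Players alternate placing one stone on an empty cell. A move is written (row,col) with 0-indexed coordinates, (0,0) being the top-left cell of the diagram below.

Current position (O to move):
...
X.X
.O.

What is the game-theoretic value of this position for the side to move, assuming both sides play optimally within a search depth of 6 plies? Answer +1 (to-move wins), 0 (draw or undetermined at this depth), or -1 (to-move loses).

value(.../X.X/.O., O) = -1

[.../X.X/.O.] O move#1: (0,0):-1/O../X.X/.O.*, (0,1):-1/.O./X.X/.O., (0,2):-1/..O/X.X/.O., (1,1):-1/.../XOX/.O., (2,0):-1/.../X.X/OO., (2,2):-1/.../X.X/.OO
[O../X.X/.O.] X move#2: (0,1):+1/OX./X.X/.O.*, (0,2):+1/O.X/X.X/.O., (1,1):+1/O../XXX/.O., (2,0):+1/O../X.X/XO., (2,2):+1/O../X.X/.OX
[OX./X.X/.O.] O move#3: (0,2):-1/OXO/X.X/.O.*, (1,1):-1/OX./XOX/.O., (2,0):-1/OX./X.X/OO., (2,2):-1/OX./X.X/.OO
[OXO/X.X/.O.] X move#4: (1,1):+1/OXO/XXX/.O.*, (2,0):+1/OXO/X.X/XO., (2,2):+1/OXO/X.X/.OX
[OXO/XXX/.O.] O move#5: (2,0):-1/OXO/XXX/OO.*, (2,2):-1/OXO/XXX/.OO
[OXO/XXX/OO.] X move#6: (2,2):+1/OXO/XXX/OOX*
[OXO/XXX/OOX] end (terminal -1, O#7); searched .../X.X/.O. to 6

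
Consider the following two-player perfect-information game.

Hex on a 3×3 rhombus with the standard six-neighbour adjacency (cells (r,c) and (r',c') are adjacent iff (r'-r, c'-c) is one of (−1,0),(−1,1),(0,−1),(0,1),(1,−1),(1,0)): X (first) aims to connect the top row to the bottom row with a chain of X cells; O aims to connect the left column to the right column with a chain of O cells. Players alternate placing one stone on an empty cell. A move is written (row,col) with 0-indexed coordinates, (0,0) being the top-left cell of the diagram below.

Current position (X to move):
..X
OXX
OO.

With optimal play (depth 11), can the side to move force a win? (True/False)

X winning at [..X/OXX/OO.]: True

[..X/OXX/OO.] X move#1: (0,0):-1/X.X/OXX/OO., (0,1):-1/.XX/OXX/OO., (2,2):+1/..X/OXX/OOX*
[..X/OXX/OOX] end (terminal -1, O#2); searched ..X/OXX/OO. to 11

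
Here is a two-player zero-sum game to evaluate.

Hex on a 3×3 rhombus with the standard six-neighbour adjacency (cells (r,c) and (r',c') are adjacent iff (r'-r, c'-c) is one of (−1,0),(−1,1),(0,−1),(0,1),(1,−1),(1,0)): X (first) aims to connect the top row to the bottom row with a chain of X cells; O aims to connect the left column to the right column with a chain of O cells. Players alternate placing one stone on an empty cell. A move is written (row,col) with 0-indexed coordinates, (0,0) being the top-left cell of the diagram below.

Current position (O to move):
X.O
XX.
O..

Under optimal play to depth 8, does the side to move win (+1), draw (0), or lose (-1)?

value(X.O/XX./O.., O) = +1

ply 1, O at X.O/XX./O.. | (0,1)=-1→XOO/XX./O..; (1,2)=-1→X.O/XXO/O..; (2,1)=+1→X.O/XX./OO.*; (2,2)=-1→X.O/XX./O.O
ply 2, X at X.O/XX./OO. | (0,1)=-1→XXO/XX./OO.*; (1,2)=-1→X.O/XXX/OO.; (2,2)=-1→X.O/XX./OOX
ply 3, O at XXO/XX./OO. | (1,2)=+1→XXO/XXO/OO.*; (2,2)=+1→XXO/XX./OOO
ply 4: XXO/XXO/OO. is terminal -1 (X); from X.O/XX./O.. depth 8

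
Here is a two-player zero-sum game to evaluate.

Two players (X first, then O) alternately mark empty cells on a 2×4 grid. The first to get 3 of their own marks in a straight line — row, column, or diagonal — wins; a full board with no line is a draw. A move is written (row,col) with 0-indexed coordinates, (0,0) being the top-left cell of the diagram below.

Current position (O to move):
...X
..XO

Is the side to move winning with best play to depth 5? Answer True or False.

[...X/..XO] O move#1: (0,0):+0/O..X/..XO*, (0,1):+0/.O.X/..XO, (0,2):+0/..OX/..XO, (1,0):+0/...X/O.XO, (1,1):+0/...X/.OXO
[O..X/..XO] X move#2: (0,1):+0/OX.X/..XO*, (0,2):+0/O.XX/..XO, (1,0):+0/O..X/X.XO, (1,1):+0/O..X/.XXO
[OX.X/..XO] O move#3: (0,2):+0/OXOX/..XO*, (1,0):-1/OX.X/O.XO, (1,1):-1/OX.X/.OXO
[OXOX/..XO] X move#4: (1,0):+0/OXOX/X.XO*, (1,1):+0/OXOX/.XXO
[OXOX/X.XO] O move#5: (1,1):+0/OXOX/XOXO*
[OXOX/XOXO] end (terminal +0, X#6); searched ...X/..XO to 5

O winning at [...X/..XO]: False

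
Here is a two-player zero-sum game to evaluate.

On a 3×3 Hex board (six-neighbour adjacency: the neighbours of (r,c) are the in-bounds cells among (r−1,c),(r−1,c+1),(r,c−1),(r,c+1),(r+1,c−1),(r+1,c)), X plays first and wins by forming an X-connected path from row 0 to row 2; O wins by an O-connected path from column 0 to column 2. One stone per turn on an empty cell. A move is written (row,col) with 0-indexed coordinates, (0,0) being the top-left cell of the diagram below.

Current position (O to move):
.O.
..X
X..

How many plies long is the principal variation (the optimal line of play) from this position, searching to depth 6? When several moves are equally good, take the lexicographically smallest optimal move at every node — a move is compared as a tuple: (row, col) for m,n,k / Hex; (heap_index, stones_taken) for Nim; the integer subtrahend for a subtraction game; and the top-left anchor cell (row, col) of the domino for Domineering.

p1 O@[.O./..X/X..]: (0,0)[OO./..X/X..]-1 (0,2)[.OO/..X/X..]+1* (1,0)[.O./O.X/X..]-1 (1,1)[.O./.OX/X..]-1 (2,1)[.O./..X/XO.]-1 (2,2)[.O./..X/X.O]-1
p2 X@[.OO/..X/X..]: (0,0)[XOO/..X/X..]-1* (1,0)[.OO/X.X/X..]-1 (1,1)[.OO/.XX/X..]-1 (2,1)[.OO/..X/XX.]-1 (2,2)[.OO/..X/X.X]-1
p3 O@[XOO/..X/X..]: (1,0)[XOO/O.X/X..]+1* (1,1)[XOO/.OX/X..]-1 (2,1)[XOO/..X/XO.]-1 (2,2)[XOO/..X/X.O]-1
p4 X@[XOO/O.X/X..] terminal -1; root [.O./..X/X..] d6

PV length from [.O./..X/X..]: 3 plies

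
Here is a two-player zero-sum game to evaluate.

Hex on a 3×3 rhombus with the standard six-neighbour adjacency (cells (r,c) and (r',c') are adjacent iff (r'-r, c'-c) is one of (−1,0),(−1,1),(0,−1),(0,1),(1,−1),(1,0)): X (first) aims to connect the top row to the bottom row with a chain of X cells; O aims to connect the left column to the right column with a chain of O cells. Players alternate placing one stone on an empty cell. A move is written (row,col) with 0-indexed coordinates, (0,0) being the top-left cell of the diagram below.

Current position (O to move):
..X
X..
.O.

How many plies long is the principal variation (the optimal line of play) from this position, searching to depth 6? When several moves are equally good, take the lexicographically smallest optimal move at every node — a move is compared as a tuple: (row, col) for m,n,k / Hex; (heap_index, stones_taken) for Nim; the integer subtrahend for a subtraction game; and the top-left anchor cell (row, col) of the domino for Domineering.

PV length from [..X/X../.O.]: 5 plies

p1 O@[..X/X../.O.]: (0,0)[O.X/X../.O.]-1 (0,1)[.OX/X../.O.]-1 (1,1)[..X/XO./.O.]-1 (1,2)[..X/X.O/.O.]-1 (2,0)[..X/X../OO.]+1* (2,2)[..X/X../.OO]-1
p2 X@[..X/X../OO.]: (0,0)[X.X/X../OO.]-1* (0,1)[.XX/X../OO.]-1 (1,1)[..X/XX./OO.]-1 (1,2)[..X/X.X/OO.]-1 (2,2)[..X/X../OOX]-1
p3 O@[X.X/X../OO.]: (0,1)[XOX/X../OO.]+1* (1,1)[X.X/XO./OO.]+1 (1,2)[X.X/X.O/OO.]+1 (2,2)[X.X/X../OOO]+1
p4 X@[XOX/X../OO.]: (1,1)[XOX/XX./OO.]-1* (1,2)[XOX/X.X/OO.]-1 (2,2)[XOX/X../OOX]-1
p5 O@[XOX/XX./OO.]: (1,2)[XOX/XXO/OO.]+1* (2,2)[XOX/XX./OOO]+1
p6 X@[XOX/XXO/OO.] terminal -1; root [..X/X../.O.] d6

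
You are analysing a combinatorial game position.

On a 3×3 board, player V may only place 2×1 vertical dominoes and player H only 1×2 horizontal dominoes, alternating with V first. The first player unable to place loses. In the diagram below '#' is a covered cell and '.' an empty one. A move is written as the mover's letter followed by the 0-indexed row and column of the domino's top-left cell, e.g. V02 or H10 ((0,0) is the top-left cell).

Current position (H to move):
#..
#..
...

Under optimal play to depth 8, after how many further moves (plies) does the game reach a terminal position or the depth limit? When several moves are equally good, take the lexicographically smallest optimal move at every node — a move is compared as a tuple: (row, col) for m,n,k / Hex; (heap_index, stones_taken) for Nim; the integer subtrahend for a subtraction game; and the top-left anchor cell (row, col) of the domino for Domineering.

ply 1, H at #../#../... | H01=-1→###/#../...; H11=+1→#../###/...*; H20=-1→#../#../##.; H21=-1→#../#../.##
ply 2: #../###/... is terminal -1 (V); from #../#../... depth 8

PV length from [#../#../...]: 1 ply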